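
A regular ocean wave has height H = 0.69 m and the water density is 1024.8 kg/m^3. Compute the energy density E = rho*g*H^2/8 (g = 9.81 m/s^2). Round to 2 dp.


E = (1/8) * rho * g * H^2
E = (1/8) * 1024.8 * 9.81 * 0.69^2
E = 0.125 * 1024.8 * 9.81 * 0.4761
E = 598.30 J/m^2

598.30


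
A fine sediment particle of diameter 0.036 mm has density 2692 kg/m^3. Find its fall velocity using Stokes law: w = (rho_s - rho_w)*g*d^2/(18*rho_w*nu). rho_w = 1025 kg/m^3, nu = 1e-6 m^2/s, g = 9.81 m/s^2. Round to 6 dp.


w = (rho_s - rho_w) * g * d^2 / (18 * rho_w * nu)
d = 0.036 mm = 0.000036 m
rho_s - rho_w = 2692 - 1025 = 1667
Numerator = 1667 * 9.81 * (0.000036)^2 = 0.000021193838
Denominator = 18 * 1025 * 1e-6 = 0.018450
w = 0.001149 m/s

0.001149


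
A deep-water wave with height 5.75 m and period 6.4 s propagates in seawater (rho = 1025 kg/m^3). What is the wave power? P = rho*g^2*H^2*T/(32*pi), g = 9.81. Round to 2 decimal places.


P = rho * g^2 * H^2 * T / (32 * pi)
P = 1025 * 9.81^2 * 5.75^2 * 6.4 / (32 * pi)
P = 1025 * 96.2361 * 33.0625 * 6.4 / 100.53096
P = 207624.07 W/m

207624.07


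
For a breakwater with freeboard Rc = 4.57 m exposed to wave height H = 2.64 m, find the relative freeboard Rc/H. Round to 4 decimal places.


Relative freeboard = Rc / H
= 4.57 / 2.64
= 1.7311

1.7311


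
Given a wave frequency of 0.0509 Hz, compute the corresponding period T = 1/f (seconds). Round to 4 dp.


T = 1 / f
T = 1 / 0.0509
T = 19.6464 s

19.6464


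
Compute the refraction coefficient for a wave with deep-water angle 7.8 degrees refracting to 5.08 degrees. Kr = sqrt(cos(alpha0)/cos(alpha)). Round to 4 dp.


Kr = sqrt(cos(alpha0) / cos(alpha))
cos(7.8) = 0.990748
cos(5.08) = 0.996072
Kr = sqrt(0.990748 / 0.996072)
Kr = sqrt(0.994655)
Kr = 0.9973

0.9973


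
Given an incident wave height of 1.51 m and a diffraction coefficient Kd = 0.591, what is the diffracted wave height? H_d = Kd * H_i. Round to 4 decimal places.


H_d = Kd * H_i
H_d = 0.591 * 1.51
H_d = 0.8924 m

0.8924


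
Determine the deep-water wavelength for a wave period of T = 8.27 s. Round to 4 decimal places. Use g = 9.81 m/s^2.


L0 = g * T^2 / (2 * pi)
L0 = 9.81 * 8.27^2 / (2 * pi)
L0 = 9.81 * 68.3929 / 6.28319
L0 = 670.9343 / 6.28319
L0 = 106.7825 m

106.7825


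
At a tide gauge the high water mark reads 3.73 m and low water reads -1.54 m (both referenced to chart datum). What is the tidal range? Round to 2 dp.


Tidal range = High water - Low water
Tidal range = 3.73 - (-1.54)
Tidal range = 5.27 m

5.27


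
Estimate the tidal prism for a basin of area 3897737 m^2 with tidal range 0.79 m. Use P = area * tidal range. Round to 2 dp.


Tidal prism = Area * Tidal range
P = 3897737 * 0.79
P = 3079212.23 m^3

3079212.23


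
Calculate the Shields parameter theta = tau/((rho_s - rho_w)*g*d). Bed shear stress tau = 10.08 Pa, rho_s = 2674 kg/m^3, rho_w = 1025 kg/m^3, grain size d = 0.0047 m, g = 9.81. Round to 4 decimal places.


theta = tau / ((rho_s - rho_w) * g * d)
rho_s - rho_w = 2674 - 1025 = 1649
Denominator = 1649 * 9.81 * 0.0047 = 76.030443
theta = 10.08 / 76.030443
theta = 0.1326

0.1326


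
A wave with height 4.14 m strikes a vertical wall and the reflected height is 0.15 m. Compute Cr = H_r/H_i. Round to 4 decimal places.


Cr = H_r / H_i
Cr = 0.15 / 4.14
Cr = 0.0362

0.0362


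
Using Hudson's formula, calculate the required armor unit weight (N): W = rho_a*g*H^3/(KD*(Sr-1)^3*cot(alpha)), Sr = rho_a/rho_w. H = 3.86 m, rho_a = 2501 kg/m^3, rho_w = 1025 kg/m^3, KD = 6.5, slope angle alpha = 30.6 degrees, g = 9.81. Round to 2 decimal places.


Sr = rho_a / rho_w = 2501 / 1025 = 2.440000
(Sr - 1) = 1.440000
(Sr - 1)^3 = 2.985984
cot(30.6) = 1 / tan(30.6) = 1 / 0.591398 = 1.690908
Numerator = 2501 * 9.81 * 3.86^3 = 1411057.1806
Denominator = 6.5 * 2.985984 * 1.690908 = 32.818651
W = 1411057.1806 / 32.818651
W = 42995.59 N

42995.59


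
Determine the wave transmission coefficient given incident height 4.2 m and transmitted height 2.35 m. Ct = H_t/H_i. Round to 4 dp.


Ct = H_t / H_i
Ct = 2.35 / 4.2
Ct = 0.5595

0.5595


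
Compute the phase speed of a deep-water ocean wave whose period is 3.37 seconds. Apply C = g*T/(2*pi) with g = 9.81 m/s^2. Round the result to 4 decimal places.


We use the deep-water celerity formula:
C = g * T / (2 * pi)
C = 9.81 * 3.37 / (2 * 3.14159...)
C = 33.059700 / 6.283185
C = 5.2616 m/s

5.2616


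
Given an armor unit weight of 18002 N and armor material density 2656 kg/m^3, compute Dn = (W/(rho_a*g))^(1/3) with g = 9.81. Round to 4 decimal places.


V = W / (rho_a * g)
V = 18002 / (2656 * 9.81)
V = 18002 / 26055.36
V = 0.690914 m^3
Dn = V^(1/3) = 0.690914^(1/3)
Dn = 0.8840 m

0.8840


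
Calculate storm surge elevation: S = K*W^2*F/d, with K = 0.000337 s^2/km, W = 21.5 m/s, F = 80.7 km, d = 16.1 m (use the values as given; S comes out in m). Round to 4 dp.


S = K * W^2 * F / d
W^2 = 21.5^2 = 462.25
S = 0.000337 * 462.25 * 80.7 / 16.1
Numerator = 0.000337 * 462.25 * 80.7 = 12.571305
S = 12.571305 / 16.1 = 0.7808 m

0.7808


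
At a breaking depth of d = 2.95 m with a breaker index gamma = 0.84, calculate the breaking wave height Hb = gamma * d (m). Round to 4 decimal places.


Hb = gamma * d
Hb = 0.84 * 2.95
Hb = 2.4780 m

2.4780


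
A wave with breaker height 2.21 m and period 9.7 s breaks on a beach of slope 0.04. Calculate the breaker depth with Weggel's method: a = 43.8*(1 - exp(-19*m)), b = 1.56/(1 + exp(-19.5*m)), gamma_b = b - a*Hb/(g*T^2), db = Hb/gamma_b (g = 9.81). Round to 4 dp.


a = 43.8 * (1 - exp(-19 * m))
exp(-19 * 0.04) = exp(-0.7600) = 0.467666
a = 43.8 * (1 - 0.467666) = 23.316210
b = 1.56 / (1 + exp(-19.5 * m))
exp(-19.5 * 0.04) = exp(-0.7800) = 0.458406
b = 1.56 / (1 + 0.458406) = 1.069661
Hb / (g * T^2) = 2.21 / (9.81 * 9.7^2) = 2.21 / 923.0229 = 0.00239431
gamma_b = b - a * Hb/(g*T^2) = 1.069661 - 23.316210 * 0.00239431 = 1.013835
db = Hb / gamma_b = 2.21 / 1.013835
db = 2.1798 m

2.1798


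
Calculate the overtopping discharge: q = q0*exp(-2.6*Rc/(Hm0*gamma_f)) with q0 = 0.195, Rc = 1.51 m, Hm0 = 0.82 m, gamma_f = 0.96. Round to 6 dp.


q = q0 * exp(-2.6 * Rc / (Hm0 * gamma_f))
Exponent = -2.6 * 1.51 / (0.82 * 0.96)
= -2.6 * 1.51 / 0.7872
= -4.987297
exp(-4.987297) = 0.006824
q = 0.195 * 0.006824
q = 0.001331 m^3/s/m

0.001331


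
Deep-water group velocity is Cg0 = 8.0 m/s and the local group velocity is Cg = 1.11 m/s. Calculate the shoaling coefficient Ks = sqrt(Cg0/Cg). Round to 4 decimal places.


Ks = sqrt(Cg0 / Cg)
Ks = sqrt(8.0 / 1.11)
Ks = sqrt(7.2072)
Ks = 2.6846

2.6846


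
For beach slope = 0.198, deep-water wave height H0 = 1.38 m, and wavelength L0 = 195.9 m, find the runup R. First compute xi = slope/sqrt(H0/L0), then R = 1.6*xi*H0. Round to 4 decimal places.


xi = slope / sqrt(H0/L0)
H0/L0 = 1.38/195.9 = 0.007044
sqrt(0.007044) = 0.083931
xi = 0.198 / 0.083931 = 2.359081
R = 1.6 * xi * H0 = 1.6 * 2.359081 * 1.38
R = 5.2089 m

5.2089


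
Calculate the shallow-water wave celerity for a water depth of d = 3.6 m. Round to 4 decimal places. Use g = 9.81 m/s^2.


Using the shallow-water approximation:
C = sqrt(g * d) = sqrt(9.81 * 3.6)
C = sqrt(35.3160)
C = 5.9427 m/s

5.9427


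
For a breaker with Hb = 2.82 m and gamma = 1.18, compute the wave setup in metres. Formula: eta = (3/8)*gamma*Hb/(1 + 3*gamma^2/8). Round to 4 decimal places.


eta = (3/8) * gamma * Hb / (1 + 3*gamma^2/8)
Numerator = (3/8) * 1.18 * 2.82 = 1.247850
Denominator = 1 + 3*1.18^2/8 = 1 + 0.522150 = 1.522150
eta = 1.247850 / 1.522150
eta = 0.8198 m

0.8198


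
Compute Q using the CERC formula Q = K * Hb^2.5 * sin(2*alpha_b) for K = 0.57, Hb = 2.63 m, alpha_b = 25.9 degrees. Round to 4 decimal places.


Q = K * Hb^2.5 * sin(2 * alpha_b)
Hb^2.5 = 2.63^2.5 = 11.217327
sin(2 * 25.9) = sin(51.8) = 0.785857
Q = 0.57 * 11.217327 * 0.785857
Q = 5.0247 m^3/s

5.0247


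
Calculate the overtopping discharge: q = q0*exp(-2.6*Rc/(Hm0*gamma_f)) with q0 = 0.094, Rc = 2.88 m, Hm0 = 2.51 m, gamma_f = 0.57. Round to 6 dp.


q = q0 * exp(-2.6 * Rc / (Hm0 * gamma_f))
Exponent = -2.6 * 2.88 / (2.51 * 0.57)
= -2.6 * 2.88 / 1.4307
= -5.233802
exp(-5.233802) = 0.005333
q = 0.094 * 0.005333
q = 0.000501 m^3/s/m

0.000501


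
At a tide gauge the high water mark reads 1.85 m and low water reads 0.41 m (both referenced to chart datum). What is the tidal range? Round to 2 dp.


Tidal range = High water - Low water
Tidal range = 1.85 - (0.41)
Tidal range = 1.44 m

1.44


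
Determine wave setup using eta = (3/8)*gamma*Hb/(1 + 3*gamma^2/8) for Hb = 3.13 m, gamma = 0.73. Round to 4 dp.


eta = (3/8) * gamma * Hb / (1 + 3*gamma^2/8)
Numerator = (3/8) * 0.73 * 3.13 = 0.856837
Denominator = 1 + 3*0.73^2/8 = 1 + 0.199838 = 1.199838
eta = 0.856837 / 1.199838
eta = 0.7141 m

0.7141


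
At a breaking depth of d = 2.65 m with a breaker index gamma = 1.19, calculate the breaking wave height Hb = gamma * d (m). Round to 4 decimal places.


Hb = gamma * d
Hb = 1.19 * 2.65
Hb = 3.1535 m

3.1535


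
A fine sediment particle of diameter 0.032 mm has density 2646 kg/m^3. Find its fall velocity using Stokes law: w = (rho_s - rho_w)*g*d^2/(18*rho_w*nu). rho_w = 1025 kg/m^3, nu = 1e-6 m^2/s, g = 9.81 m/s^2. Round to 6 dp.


w = (rho_s - rho_w) * g * d^2 / (18 * rho_w * nu)
d = 0.032 mm = 0.000032 m
rho_s - rho_w = 2646 - 1025 = 1621
Numerator = 1621 * 9.81 * (0.000032)^2 = 0.000016283658
Denominator = 18 * 1025 * 1e-6 = 0.018450
w = 0.000883 m/s

0.000883


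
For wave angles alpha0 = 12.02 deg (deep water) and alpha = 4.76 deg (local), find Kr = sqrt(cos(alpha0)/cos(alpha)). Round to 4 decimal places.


Kr = sqrt(cos(alpha0) / cos(alpha))
cos(12.02) = 0.978075
cos(4.76) = 0.996551
Kr = sqrt(0.978075 / 0.996551)
Kr = sqrt(0.981460)
Kr = 0.9907

0.9907


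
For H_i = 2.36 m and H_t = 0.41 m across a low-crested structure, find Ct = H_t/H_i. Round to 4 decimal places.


Ct = H_t / H_i
Ct = 0.41 / 2.36
Ct = 0.1737

0.1737


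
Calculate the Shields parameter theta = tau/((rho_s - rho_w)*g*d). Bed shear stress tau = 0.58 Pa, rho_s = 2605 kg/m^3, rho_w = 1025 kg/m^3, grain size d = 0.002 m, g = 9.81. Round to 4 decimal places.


theta = tau / ((rho_s - rho_w) * g * d)
rho_s - rho_w = 2605 - 1025 = 1580
Denominator = 1580 * 9.81 * 0.002 = 30.999600
theta = 0.58 / 30.999600
theta = 0.0187

0.0187


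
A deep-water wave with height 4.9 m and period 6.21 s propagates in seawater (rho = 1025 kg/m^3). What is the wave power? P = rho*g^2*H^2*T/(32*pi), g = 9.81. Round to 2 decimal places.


P = rho * g^2 * H^2 * T / (32 * pi)
P = 1025 * 9.81^2 * 4.9^2 * 6.21 / (32 * pi)
P = 1025 * 96.2361 * 24.0100 * 6.21 / 100.53096
P = 146300.49 W/m

146300.49


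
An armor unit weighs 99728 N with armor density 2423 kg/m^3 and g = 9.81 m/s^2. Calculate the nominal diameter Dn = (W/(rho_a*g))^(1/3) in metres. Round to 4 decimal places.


V = W / (rho_a * g)
V = 99728 / (2423 * 9.81)
V = 99728 / 23769.63
V = 4.195606 m^3
Dn = V^(1/3) = 4.195606^(1/3)
Dn = 1.6129 m

1.6129


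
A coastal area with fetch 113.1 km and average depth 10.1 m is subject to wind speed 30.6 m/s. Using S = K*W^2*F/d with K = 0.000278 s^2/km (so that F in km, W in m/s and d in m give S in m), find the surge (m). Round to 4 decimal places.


S = K * W^2 * F / d
W^2 = 30.6^2 = 936.36
S = 0.000278 * 936.36 * 113.1 / 10.1
Numerator = 0.000278 * 936.36 * 113.1 = 29.440844
S = 29.440844 / 10.1 = 2.9149 m

2.9149


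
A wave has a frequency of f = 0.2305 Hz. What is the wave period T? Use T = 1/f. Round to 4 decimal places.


T = 1 / f
T = 1 / 0.2305
T = 4.3384 s

4.3384


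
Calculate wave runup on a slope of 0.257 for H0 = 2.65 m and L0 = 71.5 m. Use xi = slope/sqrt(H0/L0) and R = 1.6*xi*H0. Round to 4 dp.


xi = slope / sqrt(H0/L0)
H0/L0 = 2.65/71.5 = 0.037063
sqrt(0.037063) = 0.192517
xi = 0.257 / 0.192517 = 1.334944
R = 1.6 * xi * H0 = 1.6 * 1.334944 * 2.65
R = 5.6602 m

5.6602


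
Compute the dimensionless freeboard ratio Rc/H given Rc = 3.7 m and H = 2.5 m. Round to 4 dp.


Relative freeboard = Rc / H
= 3.7 / 2.5
= 1.4800

1.4800


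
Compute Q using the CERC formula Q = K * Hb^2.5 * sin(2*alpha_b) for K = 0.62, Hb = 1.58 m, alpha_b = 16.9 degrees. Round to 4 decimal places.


Q = K * Hb^2.5 * sin(2 * alpha_b)
Hb^2.5 = 1.58^2.5 = 3.137926
sin(2 * 16.9) = sin(33.8) = 0.556296
Q = 0.62 * 3.137926 * 0.556296
Q = 1.0823 m^3/s

1.0823


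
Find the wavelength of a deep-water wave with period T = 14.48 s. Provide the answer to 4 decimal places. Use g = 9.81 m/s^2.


L0 = g * T^2 / (2 * pi)
L0 = 9.81 * 14.48^2 / (2 * pi)
L0 = 9.81 * 209.6704 / 6.28319
L0 = 2056.8666 / 6.28319
L0 = 327.3605 m

327.3605


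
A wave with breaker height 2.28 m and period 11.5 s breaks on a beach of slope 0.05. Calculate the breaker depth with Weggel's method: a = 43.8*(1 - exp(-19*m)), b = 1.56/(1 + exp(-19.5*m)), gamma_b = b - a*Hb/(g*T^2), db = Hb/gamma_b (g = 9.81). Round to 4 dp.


a = 43.8 * (1 - exp(-19 * m))
exp(-19 * 0.05) = exp(-0.9500) = 0.386741
a = 43.8 * (1 - 0.386741) = 26.860743
b = 1.56 / (1 + exp(-19.5 * m))
exp(-19.5 * 0.05) = exp(-0.9750) = 0.377192
b = 1.56 / (1 + 0.377192) = 1.132739
Hb / (g * T^2) = 2.28 / (9.81 * 11.5^2) = 2.28 / 1297.3725 = 0.00175740
gamma_b = b - a * Hb/(g*T^2) = 1.132739 - 26.860743 * 0.00175740 = 1.085534
db = Hb / gamma_b = 2.28 / 1.085534
db = 2.1003 m

2.1003


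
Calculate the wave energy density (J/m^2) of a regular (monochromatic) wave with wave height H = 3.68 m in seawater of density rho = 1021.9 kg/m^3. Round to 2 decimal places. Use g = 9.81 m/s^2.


E = (1/8) * rho * g * H^2
E = (1/8) * 1021.9 * 9.81 * 3.68^2
E = 0.125 * 1021.9 * 9.81 * 13.5424
E = 16970.05 J/m^2

16970.05


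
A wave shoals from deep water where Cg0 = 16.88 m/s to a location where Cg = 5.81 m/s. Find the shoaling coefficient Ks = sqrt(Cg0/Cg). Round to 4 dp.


Ks = sqrt(Cg0 / Cg)
Ks = sqrt(16.88 / 5.81)
Ks = sqrt(2.9053)
Ks = 1.7045

1.7045


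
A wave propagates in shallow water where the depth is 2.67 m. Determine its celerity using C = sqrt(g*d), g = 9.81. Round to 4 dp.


Using the shallow-water approximation:
C = sqrt(g * d) = sqrt(9.81 * 2.67)
C = sqrt(26.1927)
C = 5.1179 m/s

5.1179


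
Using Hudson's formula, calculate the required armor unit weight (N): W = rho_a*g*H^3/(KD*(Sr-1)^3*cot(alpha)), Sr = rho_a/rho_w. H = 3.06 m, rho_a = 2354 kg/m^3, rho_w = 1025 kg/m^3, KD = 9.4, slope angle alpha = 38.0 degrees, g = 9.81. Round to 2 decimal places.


Sr = rho_a / rho_w = 2354 / 1025 = 2.296585
(Sr - 1) = 1.296585
(Sr - 1)^3 = 2.179733
cot(38.0) = 1 / tan(38.0) = 1 / 0.781286 = 1.279942
Numerator = 2354 * 9.81 * 3.06^3 = 661667.4116
Denominator = 9.4 * 2.179733 * 1.279942 = 26.225354
W = 661667.4116 / 26.225354
W = 25230.07 N

25230.07


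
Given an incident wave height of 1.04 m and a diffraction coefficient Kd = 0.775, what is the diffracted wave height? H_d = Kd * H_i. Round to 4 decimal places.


H_d = Kd * H_i
H_d = 0.775 * 1.04
H_d = 0.8060 m

0.8060


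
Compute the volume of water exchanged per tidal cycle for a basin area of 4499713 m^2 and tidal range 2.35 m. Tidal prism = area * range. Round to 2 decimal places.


Tidal prism = Area * Tidal range
P = 4499713 * 2.35
P = 10574325.55 m^3

10574325.55


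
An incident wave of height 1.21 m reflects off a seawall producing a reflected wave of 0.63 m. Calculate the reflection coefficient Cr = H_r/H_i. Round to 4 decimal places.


Cr = H_r / H_i
Cr = 0.63 / 1.21
Cr = 0.5207

0.5207


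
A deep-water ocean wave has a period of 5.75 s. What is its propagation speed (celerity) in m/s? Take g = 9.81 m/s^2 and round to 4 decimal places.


We use the deep-water celerity formula:
C = g * T / (2 * pi)
C = 9.81 * 5.75 / (2 * 3.14159...)
C = 56.407500 / 6.283185
C = 8.9775 m/s

8.9775


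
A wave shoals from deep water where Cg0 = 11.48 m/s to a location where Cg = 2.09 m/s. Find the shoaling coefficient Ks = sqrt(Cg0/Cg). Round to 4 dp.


Ks = sqrt(Cg0 / Cg)
Ks = sqrt(11.48 / 2.09)
Ks = sqrt(5.4928)
Ks = 2.3437

2.3437


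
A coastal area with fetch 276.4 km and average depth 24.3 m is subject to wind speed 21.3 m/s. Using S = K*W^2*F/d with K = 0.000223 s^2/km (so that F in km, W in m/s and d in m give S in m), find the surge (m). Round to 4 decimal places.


S = K * W^2 * F / d
W^2 = 21.3^2 = 453.69
S = 0.000223 * 453.69 * 276.4 / 24.3
Numerator = 0.000223 * 453.69 * 276.4 = 27.964181
S = 27.964181 / 24.3 = 1.1508 m

1.1508


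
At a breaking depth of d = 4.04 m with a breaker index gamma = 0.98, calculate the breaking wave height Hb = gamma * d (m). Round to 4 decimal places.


Hb = gamma * d
Hb = 0.98 * 4.04
Hb = 3.9592 m

3.9592


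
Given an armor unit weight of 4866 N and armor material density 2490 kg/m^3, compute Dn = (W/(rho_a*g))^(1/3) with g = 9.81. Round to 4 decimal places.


V = W / (rho_a * g)
V = 4866 / (2490 * 9.81)
V = 4866 / 24426.90
V = 0.199207 m^3
Dn = V^(1/3) = 0.199207^(1/3)
Dn = 0.5840 m

0.5840


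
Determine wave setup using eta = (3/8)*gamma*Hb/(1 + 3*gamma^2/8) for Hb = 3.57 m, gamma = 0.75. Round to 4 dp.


eta = (3/8) * gamma * Hb / (1 + 3*gamma^2/8)
Numerator = (3/8) * 0.75 * 3.57 = 1.004062
Denominator = 1 + 3*0.75^2/8 = 1 + 0.210938 = 1.210938
eta = 1.004062 / 1.210938
eta = 0.8292 m

0.8292


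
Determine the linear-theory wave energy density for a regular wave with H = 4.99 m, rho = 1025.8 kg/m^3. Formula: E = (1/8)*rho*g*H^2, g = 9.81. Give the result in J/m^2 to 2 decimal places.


E = (1/8) * rho * g * H^2
E = (1/8) * 1025.8 * 9.81 * 4.99^2
E = 0.125 * 1025.8 * 9.81 * 24.9001
E = 31321.52 J/m^2

31321.52


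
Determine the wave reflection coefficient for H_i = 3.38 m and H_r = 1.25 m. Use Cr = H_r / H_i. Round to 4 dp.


Cr = H_r / H_i
Cr = 1.25 / 3.38
Cr = 0.3698

0.3698


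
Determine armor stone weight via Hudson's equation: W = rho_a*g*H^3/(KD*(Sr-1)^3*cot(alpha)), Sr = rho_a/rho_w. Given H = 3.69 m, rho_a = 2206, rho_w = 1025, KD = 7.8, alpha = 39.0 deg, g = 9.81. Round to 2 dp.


Sr = rho_a / rho_w = 2206 / 1025 = 2.152195
(Sr - 1) = 1.152195
(Sr - 1)^3 = 1.529601
cot(39.0) = 1 / tan(39.0) = 1 / 0.809784 = 1.234897
Numerator = 2206 * 9.81 * 3.69^3 = 1087310.5801
Denominator = 7.8 * 1.529601 * 1.234897 = 14.733417
W = 1087310.5801 / 14.733417
W = 73798.94 N

73798.94


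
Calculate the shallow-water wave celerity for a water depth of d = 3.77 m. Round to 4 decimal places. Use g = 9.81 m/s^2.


Using the shallow-water approximation:
C = sqrt(g * d) = sqrt(9.81 * 3.77)
C = sqrt(36.9837)
C = 6.0814 m/s

6.0814


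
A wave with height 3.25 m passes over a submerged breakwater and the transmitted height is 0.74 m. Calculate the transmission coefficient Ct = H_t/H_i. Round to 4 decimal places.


Ct = H_t / H_i
Ct = 0.74 / 3.25
Ct = 0.2277

0.2277


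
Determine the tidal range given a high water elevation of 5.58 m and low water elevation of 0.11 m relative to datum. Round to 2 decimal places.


Tidal range = High water - Low water
Tidal range = 5.58 - (0.11)
Tidal range = 5.47 m

5.47


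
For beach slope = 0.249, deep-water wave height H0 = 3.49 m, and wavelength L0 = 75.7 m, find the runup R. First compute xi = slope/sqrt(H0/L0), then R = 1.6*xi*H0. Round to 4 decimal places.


xi = slope / sqrt(H0/L0)
H0/L0 = 3.49/75.7 = 0.046103
sqrt(0.046103) = 0.214716
xi = 0.249 / 0.214716 = 1.159670
R = 1.6 * xi * H0 = 1.6 * 1.159670 * 3.49
R = 6.4756 m

6.4756


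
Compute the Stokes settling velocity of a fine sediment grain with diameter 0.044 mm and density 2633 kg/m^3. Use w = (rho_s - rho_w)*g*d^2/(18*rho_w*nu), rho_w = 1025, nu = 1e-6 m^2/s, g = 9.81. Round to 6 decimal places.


w = (rho_s - rho_w) * g * d^2 / (18 * rho_w * nu)
d = 0.044 mm = 0.000044 m
rho_s - rho_w = 2633 - 1025 = 1608
Numerator = 1608 * 9.81 * (0.000044)^2 = 0.000030539393
Denominator = 18 * 1025 * 1e-6 = 0.018450
w = 0.001655 m/s

0.001655


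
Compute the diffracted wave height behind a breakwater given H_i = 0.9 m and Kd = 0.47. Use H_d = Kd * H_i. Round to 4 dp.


H_d = Kd * H_i
H_d = 0.47 * 0.9
H_d = 0.4230 m

0.4230


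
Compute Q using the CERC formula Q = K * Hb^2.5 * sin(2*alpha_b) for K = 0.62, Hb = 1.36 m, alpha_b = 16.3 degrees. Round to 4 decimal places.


Q = K * Hb^2.5 * sin(2 * alpha_b)
Hb^2.5 = 1.36^2.5 = 2.156986
sin(2 * 16.3) = sin(32.6) = 0.538771
Q = 0.62 * 2.156986 * 0.538771
Q = 0.7205 m^3/s

0.7205


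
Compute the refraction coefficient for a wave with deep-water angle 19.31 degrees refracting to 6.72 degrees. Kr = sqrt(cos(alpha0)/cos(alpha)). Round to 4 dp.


Kr = sqrt(cos(alpha0) / cos(alpha))
cos(19.31) = 0.943743
cos(6.72) = 0.993130
Kr = sqrt(0.943743 / 0.993130)
Kr = sqrt(0.950272)
Kr = 0.9748

0.9748


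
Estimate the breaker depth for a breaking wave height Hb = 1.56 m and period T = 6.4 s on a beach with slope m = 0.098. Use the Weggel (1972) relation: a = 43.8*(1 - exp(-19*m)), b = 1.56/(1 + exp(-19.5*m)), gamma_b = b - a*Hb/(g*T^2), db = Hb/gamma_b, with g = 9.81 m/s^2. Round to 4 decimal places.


a = 43.8 * (1 - exp(-19 * m))
exp(-19 * 0.098) = exp(-1.8620) = 0.155362
a = 43.8 * (1 - 0.155362) = 36.995162
b = 1.56 / (1 + exp(-19.5 * m))
exp(-19.5 * 0.098) = exp(-1.9110) = 0.147932
b = 1.56 / (1 + 0.147932) = 1.358965
Hb / (g * T^2) = 1.56 / (9.81 * 6.4^2) = 1.56 / 401.8176 = 0.00388236
gamma_b = b - a * Hb/(g*T^2) = 1.358965 - 36.995162 * 0.00388236 = 1.215337
db = Hb / gamma_b = 1.56 / 1.215337
db = 1.2836 m

1.2836


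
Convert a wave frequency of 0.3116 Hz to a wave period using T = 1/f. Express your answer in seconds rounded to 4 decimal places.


T = 1 / f
T = 1 / 0.3116
T = 3.2092 s

3.2092


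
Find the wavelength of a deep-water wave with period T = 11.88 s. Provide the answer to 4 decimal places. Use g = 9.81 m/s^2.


L0 = g * T^2 / (2 * pi)
L0 = 9.81 * 11.88^2 / (2 * pi)
L0 = 9.81 * 141.1344 / 6.28319
L0 = 1384.5285 / 6.28319
L0 = 220.3545 m

220.3545


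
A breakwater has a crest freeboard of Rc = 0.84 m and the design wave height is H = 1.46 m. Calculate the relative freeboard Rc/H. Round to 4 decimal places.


Relative freeboard = Rc / H
= 0.84 / 1.46
= 0.5753

0.5753


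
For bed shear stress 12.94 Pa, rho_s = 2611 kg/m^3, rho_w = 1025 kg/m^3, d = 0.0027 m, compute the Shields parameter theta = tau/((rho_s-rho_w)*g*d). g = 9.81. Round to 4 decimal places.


theta = tau / ((rho_s - rho_w) * g * d)
rho_s - rho_w = 2611 - 1025 = 1586
Denominator = 1586 * 9.81 * 0.0027 = 42.008382
theta = 12.94 / 42.008382
theta = 0.3080

0.3080


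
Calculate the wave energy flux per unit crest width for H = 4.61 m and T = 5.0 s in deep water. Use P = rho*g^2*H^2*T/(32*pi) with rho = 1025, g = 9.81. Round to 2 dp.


P = rho * g^2 * H^2 * T / (32 * pi)
P = 1025 * 9.81^2 * 4.61^2 * 5.0 / (32 * pi)
P = 1025 * 96.2361 * 21.2521 * 5.0 / 100.53096
P = 104263.88 W/m

104263.88


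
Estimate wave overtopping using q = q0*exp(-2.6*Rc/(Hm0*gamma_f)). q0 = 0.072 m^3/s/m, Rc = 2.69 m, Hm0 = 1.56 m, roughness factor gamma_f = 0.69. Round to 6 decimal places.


q = q0 * exp(-2.6 * Rc / (Hm0 * gamma_f))
Exponent = -2.6 * 2.69 / (1.56 * 0.69)
= -2.6 * 2.69 / 1.0764
= -6.497585
exp(-6.497585) = 0.001507
q = 0.072 * 0.001507
q = 0.000109 m^3/s/m

0.000109


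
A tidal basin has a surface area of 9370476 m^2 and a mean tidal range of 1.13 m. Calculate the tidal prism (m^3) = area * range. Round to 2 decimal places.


Tidal prism = Area * Tidal range
P = 9370476 * 1.13
P = 10588637.88 m^3

10588637.88


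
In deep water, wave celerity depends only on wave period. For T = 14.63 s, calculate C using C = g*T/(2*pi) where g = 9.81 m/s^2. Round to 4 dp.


We use the deep-water celerity formula:
C = g * T / (2 * pi)
C = 9.81 * 14.63 / (2 * 3.14159...)
C = 143.520300 / 6.283185
C = 22.8420 m/s

22.8420


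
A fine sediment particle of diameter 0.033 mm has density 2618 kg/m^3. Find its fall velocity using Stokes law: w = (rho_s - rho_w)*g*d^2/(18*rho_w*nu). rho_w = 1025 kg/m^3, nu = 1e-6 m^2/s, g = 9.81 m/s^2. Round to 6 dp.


w = (rho_s - rho_w) * g * d^2 / (18 * rho_w * nu)
d = 0.033 mm = 0.000033 m
rho_s - rho_w = 2618 - 1025 = 1593
Numerator = 1593 * 9.81 * (0.000033)^2 = 0.000017018162
Denominator = 18 * 1025 * 1e-6 = 0.018450
w = 0.000922 m/s

0.000922


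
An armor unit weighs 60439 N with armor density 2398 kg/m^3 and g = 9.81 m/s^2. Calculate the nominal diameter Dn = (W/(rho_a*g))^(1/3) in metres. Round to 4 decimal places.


V = W / (rho_a * g)
V = 60439 / (2398 * 9.81)
V = 60439 / 23524.38
V = 2.569207 m^3
Dn = V^(1/3) = 2.569207^(1/3)
Dn = 1.3696 m

1.3696


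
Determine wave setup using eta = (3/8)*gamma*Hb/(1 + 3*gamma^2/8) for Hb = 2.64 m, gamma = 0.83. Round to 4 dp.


eta = (3/8) * gamma * Hb / (1 + 3*gamma^2/8)
Numerator = (3/8) * 0.83 * 2.64 = 0.821700
Denominator = 1 + 3*0.83^2/8 = 1 + 0.258338 = 1.258338
eta = 0.821700 / 1.258338
eta = 0.6530 m

0.6530


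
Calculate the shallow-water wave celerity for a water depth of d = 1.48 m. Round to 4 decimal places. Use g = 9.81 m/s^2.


Using the shallow-water approximation:
C = sqrt(g * d) = sqrt(9.81 * 1.48)
C = sqrt(14.5188)
C = 3.8104 m/s

3.8104


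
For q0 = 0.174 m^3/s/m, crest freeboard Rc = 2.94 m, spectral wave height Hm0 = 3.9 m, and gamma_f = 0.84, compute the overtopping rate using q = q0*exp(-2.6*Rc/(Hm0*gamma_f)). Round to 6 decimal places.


q = q0 * exp(-2.6 * Rc / (Hm0 * gamma_f))
Exponent = -2.6 * 2.94 / (3.9 * 0.84)
= -2.6 * 2.94 / 3.2760
= -2.333333
exp(-2.333333) = 0.096972
q = 0.174 * 0.096972
q = 0.016873 m^3/s/m

0.016873


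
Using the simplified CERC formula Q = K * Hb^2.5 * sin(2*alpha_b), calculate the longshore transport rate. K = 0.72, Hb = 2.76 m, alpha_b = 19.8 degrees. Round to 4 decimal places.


Q = K * Hb^2.5 * sin(2 * alpha_b)
Hb^2.5 = 2.76^2.5 = 12.655308
sin(2 * 19.8) = sin(39.6) = 0.637424
Q = 0.72 * 12.655308 * 0.637424
Q = 5.8081 m^3/s

5.8081


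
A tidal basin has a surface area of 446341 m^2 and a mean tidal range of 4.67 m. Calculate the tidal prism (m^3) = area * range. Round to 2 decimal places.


Tidal prism = Area * Tidal range
P = 446341 * 4.67
P = 2084412.47 m^3

2084412.47


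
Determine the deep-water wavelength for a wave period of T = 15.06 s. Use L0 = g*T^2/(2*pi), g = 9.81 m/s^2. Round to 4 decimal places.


L0 = g * T^2 / (2 * pi)
L0 = 9.81 * 15.06^2 / (2 * pi)
L0 = 9.81 * 226.8036 / 6.28319
L0 = 2224.9433 / 6.28319
L0 = 354.1107 m

354.1107


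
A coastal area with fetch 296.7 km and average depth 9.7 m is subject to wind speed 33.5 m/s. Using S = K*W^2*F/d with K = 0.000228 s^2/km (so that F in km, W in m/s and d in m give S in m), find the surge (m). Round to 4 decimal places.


S = K * W^2 * F / d
W^2 = 33.5^2 = 1122.25
S = 0.000228 * 1122.25 * 296.7 / 9.7
Numerator = 0.000228 * 1122.25 * 296.7 = 75.917519
S = 75.917519 / 9.7 = 7.8265 m

7.8265


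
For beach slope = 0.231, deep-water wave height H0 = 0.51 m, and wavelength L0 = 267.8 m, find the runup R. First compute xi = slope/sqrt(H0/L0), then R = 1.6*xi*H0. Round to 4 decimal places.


xi = slope / sqrt(H0/L0)
H0/L0 = 0.51/267.8 = 0.001904
sqrt(0.001904) = 0.043640
xi = 0.231 / 0.043640 = 5.293369
R = 1.6 * xi * H0 = 1.6 * 5.293369 * 0.51
R = 4.3194 m

4.3194


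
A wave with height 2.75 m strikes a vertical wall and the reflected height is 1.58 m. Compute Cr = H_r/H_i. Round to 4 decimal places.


Cr = H_r / H_i
Cr = 1.58 / 2.75
Cr = 0.5745

0.5745


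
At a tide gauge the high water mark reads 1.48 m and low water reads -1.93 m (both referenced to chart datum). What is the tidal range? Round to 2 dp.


Tidal range = High water - Low water
Tidal range = 1.48 - (-1.93)
Tidal range = 3.41 m

3.41


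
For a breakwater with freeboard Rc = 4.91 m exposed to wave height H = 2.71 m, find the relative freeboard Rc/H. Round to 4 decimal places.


Relative freeboard = Rc / H
= 4.91 / 2.71
= 1.8118

1.8118


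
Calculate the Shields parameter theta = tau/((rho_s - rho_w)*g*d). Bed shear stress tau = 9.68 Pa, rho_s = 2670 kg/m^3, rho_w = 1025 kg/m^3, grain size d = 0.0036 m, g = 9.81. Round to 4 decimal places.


theta = tau / ((rho_s - rho_w) * g * d)
rho_s - rho_w = 2670 - 1025 = 1645
Denominator = 1645 * 9.81 * 0.0036 = 58.094820
theta = 9.68 / 58.094820
theta = 0.1666

0.1666


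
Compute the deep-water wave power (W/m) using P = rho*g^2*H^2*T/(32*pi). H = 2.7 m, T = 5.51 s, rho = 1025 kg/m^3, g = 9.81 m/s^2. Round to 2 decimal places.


P = rho * g^2 * H^2 * T / (32 * pi)
P = 1025 * 9.81^2 * 2.7^2 * 5.51 / (32 * pi)
P = 1025 * 96.2361 * 7.2900 * 5.51 / 100.53096
P = 39413.15 W/m

39413.15


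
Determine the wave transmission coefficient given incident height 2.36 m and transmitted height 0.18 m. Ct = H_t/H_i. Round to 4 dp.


Ct = H_t / H_i
Ct = 0.18 / 2.36
Ct = 0.0763

0.0763


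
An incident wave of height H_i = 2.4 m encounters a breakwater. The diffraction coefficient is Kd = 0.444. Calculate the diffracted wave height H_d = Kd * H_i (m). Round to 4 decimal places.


H_d = Kd * H_i
H_d = 0.444 * 2.4
H_d = 1.0656 m

1.0656


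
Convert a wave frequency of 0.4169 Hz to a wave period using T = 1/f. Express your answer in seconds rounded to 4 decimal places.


T = 1 / f
T = 1 / 0.4169
T = 2.3987 s

2.3987


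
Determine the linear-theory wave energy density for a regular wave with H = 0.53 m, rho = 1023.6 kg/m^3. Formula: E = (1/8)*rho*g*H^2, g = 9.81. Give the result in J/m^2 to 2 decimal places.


E = (1/8) * rho * g * H^2
E = (1/8) * 1023.6 * 9.81 * 0.53^2
E = 0.125 * 1023.6 * 9.81 * 0.2809
E = 352.58 J/m^2

352.58


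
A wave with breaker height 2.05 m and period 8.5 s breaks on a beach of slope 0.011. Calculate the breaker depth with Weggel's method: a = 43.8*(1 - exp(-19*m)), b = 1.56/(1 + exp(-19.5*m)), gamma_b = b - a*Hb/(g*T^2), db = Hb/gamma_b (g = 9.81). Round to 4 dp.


a = 43.8 * (1 - exp(-19 * m))
exp(-19 * 0.011) = exp(-0.2090) = 0.811395
a = 43.8 * (1 - 0.811395) = 8.260889
b = 1.56 / (1 + exp(-19.5 * m))
exp(-19.5 * 0.011) = exp(-0.2145) = 0.806945
b = 1.56 / (1 + 0.806945) = 0.863336
Hb / (g * T^2) = 2.05 / (9.81 * 8.5^2) = 2.05 / 708.7725 = 0.00289232
gamma_b = b - a * Hb/(g*T^2) = 0.863336 - 8.260889 * 0.00289232 = 0.839443
db = Hb / gamma_b = 2.05 / 0.839443
db = 2.4421 m

2.4421


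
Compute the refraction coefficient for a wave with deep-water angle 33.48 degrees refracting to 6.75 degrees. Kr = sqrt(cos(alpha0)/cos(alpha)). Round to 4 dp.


Kr = sqrt(cos(alpha0) / cos(alpha))
cos(33.48) = 0.834078
cos(6.75) = 0.993068
Kr = sqrt(0.834078 / 0.993068)
Kr = sqrt(0.839900)
Kr = 0.9165

0.9165


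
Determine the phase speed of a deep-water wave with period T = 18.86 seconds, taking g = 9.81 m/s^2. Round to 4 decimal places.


We use the deep-water celerity formula:
C = g * T / (2 * pi)
C = 9.81 * 18.86 / (2 * 3.14159...)
C = 185.016600 / 6.283185
C = 29.4463 m/s

29.4463


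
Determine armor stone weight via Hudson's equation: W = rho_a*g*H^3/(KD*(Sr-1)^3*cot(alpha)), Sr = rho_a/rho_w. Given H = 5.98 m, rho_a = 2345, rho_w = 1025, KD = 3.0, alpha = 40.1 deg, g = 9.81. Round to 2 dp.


Sr = rho_a / rho_w = 2345 / 1025 = 2.287805
(Sr - 1) = 1.287805
(Sr - 1)^3 = 2.135749
cot(40.1) = 1 / tan(40.1) = 1 / 0.842078 = 1.187538
Numerator = 2345 * 9.81 * 5.98^3 = 4919437.0360
Denominator = 3.0 * 2.135749 * 1.187538 = 7.608850
W = 4919437.0360 / 7.608850
W = 646541.45 N

646541.45


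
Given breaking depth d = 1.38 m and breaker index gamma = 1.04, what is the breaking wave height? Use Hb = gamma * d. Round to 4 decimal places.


Hb = gamma * d
Hb = 1.04 * 1.38
Hb = 1.4352 m

1.4352


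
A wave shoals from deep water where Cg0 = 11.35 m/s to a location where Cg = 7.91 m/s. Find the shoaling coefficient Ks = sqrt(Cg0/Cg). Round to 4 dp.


Ks = sqrt(Cg0 / Cg)
Ks = sqrt(11.35 / 7.91)
Ks = sqrt(1.4349)
Ks = 1.1979

1.1979


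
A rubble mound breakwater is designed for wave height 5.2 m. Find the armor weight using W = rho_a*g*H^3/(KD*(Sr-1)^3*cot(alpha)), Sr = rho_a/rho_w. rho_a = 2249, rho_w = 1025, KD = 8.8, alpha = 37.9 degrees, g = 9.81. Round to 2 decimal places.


Sr = rho_a / rho_w = 2249 / 1025 = 2.194146
(Sr - 1) = 1.194146
(Sr - 1)^3 = 1.702835
cot(37.9) = 1 / tan(37.9) = 1 / 0.778479 = 1.284557
Numerator = 2249 * 9.81 * 5.2^3 = 3102190.7155
Denominator = 8.8 * 1.702835 * 1.284557 = 19.249017
W = 3102190.7155 / 19.249017
W = 161160.99 N

161160.99


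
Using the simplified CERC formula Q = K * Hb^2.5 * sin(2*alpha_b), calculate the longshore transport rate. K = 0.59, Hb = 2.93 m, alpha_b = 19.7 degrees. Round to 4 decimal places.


Q = K * Hb^2.5 * sin(2 * alpha_b)
Hb^2.5 = 2.93^2.5 = 14.694982
sin(2 * 19.7) = sin(39.4) = 0.634731
Q = 0.59 * 14.694982 * 0.634731
Q = 5.5031 m^3/s

5.5031


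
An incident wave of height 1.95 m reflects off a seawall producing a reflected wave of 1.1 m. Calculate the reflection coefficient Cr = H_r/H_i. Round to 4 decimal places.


Cr = H_r / H_i
Cr = 1.1 / 1.95
Cr = 0.5641

0.5641


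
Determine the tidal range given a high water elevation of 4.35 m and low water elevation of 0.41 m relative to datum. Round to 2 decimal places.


Tidal range = High water - Low water
Tidal range = 4.35 - (0.41)
Tidal range = 3.94 m

3.94


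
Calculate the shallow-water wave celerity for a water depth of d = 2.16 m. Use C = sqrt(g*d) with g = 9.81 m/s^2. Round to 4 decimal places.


Using the shallow-water approximation:
C = sqrt(g * d) = sqrt(9.81 * 2.16)
C = sqrt(21.1896)
C = 4.6032 m/s

4.6032


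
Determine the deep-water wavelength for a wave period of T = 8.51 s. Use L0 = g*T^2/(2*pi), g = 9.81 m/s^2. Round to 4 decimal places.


L0 = g * T^2 / (2 * pi)
L0 = 9.81 * 8.51^2 / (2 * pi)
L0 = 9.81 * 72.4201 / 6.28319
L0 = 710.4412 / 6.28319
L0 = 113.0702 m

113.0702


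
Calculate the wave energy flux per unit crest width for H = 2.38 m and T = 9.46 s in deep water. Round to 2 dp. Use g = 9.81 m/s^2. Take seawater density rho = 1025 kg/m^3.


P = rho * g^2 * H^2 * T / (32 * pi)
P = 1025 * 9.81^2 * 2.38^2 * 9.46 / (32 * pi)
P = 1025 * 96.2361 * 5.6644 * 9.46 / 100.53096
P = 52578.37 W/m

52578.37


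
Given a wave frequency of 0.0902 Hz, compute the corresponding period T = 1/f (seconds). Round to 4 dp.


T = 1 / f
T = 1 / 0.0902
T = 11.0865 s

11.0865


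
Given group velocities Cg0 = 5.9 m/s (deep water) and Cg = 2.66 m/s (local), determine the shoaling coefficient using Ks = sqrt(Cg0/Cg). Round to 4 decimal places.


Ks = sqrt(Cg0 / Cg)
Ks = sqrt(5.9 / 2.66)
Ks = sqrt(2.2180)
Ks = 1.4893

1.4893


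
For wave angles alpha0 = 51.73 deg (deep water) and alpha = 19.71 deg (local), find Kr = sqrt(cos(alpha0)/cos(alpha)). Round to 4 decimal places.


Kr = sqrt(cos(alpha0) / cos(alpha))
cos(51.73) = 0.619368
cos(19.71) = 0.941412
Kr = sqrt(0.619368 / 0.941412)
Kr = sqrt(0.657914)
Kr = 0.8111

0.8111


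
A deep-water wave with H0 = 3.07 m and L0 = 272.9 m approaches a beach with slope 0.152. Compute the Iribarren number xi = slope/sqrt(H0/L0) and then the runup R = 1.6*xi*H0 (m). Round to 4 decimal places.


xi = slope / sqrt(H0/L0)
H0/L0 = 3.07/272.9 = 0.011250
sqrt(0.011250) = 0.106064
xi = 0.152 / 0.106064 = 1.433099
R = 1.6 * xi * H0 = 1.6 * 1.433099 * 3.07
R = 7.0394 m

7.0394


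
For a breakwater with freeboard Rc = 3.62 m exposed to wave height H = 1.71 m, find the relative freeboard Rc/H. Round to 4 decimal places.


Relative freeboard = Rc / H
= 3.62 / 1.71
= 2.1170

2.1170


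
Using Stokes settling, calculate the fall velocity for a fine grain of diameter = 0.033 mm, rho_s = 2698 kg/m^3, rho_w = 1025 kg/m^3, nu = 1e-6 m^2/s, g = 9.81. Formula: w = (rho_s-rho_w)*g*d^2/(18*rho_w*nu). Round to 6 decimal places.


w = (rho_s - rho_w) * g * d^2 / (18 * rho_w * nu)
d = 0.033 mm = 0.000033 m
rho_s - rho_w = 2698 - 1025 = 1673
Numerator = 1673 * 9.81 * (0.000033)^2 = 0.000017872810
Denominator = 18 * 1025 * 1e-6 = 0.018450
w = 0.000969 m/s

0.000969


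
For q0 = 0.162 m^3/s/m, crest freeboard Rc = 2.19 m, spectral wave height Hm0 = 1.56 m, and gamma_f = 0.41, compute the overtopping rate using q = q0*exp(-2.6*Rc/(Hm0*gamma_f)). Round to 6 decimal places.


q = q0 * exp(-2.6 * Rc / (Hm0 * gamma_f))
Exponent = -2.6 * 2.19 / (1.56 * 0.41)
= -2.6 * 2.19 / 0.6396
= -8.902439
exp(-8.902439) = 0.000136
q = 0.162 * 0.000136
q = 0.000022 m^3/s/m

0.000022


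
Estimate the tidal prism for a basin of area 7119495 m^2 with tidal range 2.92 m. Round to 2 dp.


Tidal prism = Area * Tidal range
P = 7119495 * 2.92
P = 20788925.40 m^3

20788925.40


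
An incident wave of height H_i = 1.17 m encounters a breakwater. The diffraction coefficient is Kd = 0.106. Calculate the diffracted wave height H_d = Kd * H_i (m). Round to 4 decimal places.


H_d = Kd * H_i
H_d = 0.106 * 1.17
H_d = 0.1240 m

0.1240


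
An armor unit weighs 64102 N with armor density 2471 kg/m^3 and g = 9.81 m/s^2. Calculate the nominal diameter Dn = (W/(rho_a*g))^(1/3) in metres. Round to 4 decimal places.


V = W / (rho_a * g)
V = 64102 / (2471 * 9.81)
V = 64102 / 24240.51
V = 2.644416 m^3
Dn = V^(1/3) = 2.644416^(1/3)
Dn = 1.3829 m

1.3829


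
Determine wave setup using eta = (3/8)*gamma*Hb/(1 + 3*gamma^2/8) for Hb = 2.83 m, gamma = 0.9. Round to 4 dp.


eta = (3/8) * gamma * Hb / (1 + 3*gamma^2/8)
Numerator = (3/8) * 0.9 * 2.83 = 0.955125
Denominator = 1 + 3*0.9^2/8 = 1 + 0.303750 = 1.303750
eta = 0.955125 / 1.303750
eta = 0.7326 m

0.7326


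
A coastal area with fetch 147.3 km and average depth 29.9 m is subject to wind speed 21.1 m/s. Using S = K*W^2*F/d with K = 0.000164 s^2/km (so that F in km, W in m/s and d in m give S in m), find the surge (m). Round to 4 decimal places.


S = K * W^2 * F / d
W^2 = 21.1^2 = 445.21
S = 0.000164 * 445.21 * 147.3 / 29.9
Numerator = 0.000164 * 445.21 * 147.3 = 10.755027
S = 10.755027 / 29.9 = 0.3597 m

0.3597


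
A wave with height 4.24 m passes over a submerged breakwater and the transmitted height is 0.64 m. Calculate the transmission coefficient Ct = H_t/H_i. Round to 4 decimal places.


Ct = H_t / H_i
Ct = 0.64 / 4.24
Ct = 0.1509

0.1509


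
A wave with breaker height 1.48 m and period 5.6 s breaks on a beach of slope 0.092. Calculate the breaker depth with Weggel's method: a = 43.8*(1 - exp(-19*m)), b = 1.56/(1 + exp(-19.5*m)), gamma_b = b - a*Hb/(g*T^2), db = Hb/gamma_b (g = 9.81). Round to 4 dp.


a = 43.8 * (1 - exp(-19 * m))
exp(-19 * 0.092) = exp(-1.7480) = 0.174122
a = 43.8 * (1 - 0.174122) = 36.173463
b = 1.56 / (1 + exp(-19.5 * m))
exp(-19.5 * 0.092) = exp(-1.7940) = 0.166294
b = 1.56 / (1 + 0.166294) = 1.337571
Hb / (g * T^2) = 1.48 / (9.81 * 5.6^2) = 1.48 / 307.6416 = 0.00481079
gamma_b = b - a * Hb/(g*T^2) = 1.337571 - 36.173463 * 0.00481079 = 1.163547
db = Hb / gamma_b = 1.48 / 1.163547
db = 1.2720 m

1.2720


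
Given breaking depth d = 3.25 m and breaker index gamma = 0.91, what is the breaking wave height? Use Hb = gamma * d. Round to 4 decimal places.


Hb = gamma * d
Hb = 0.91 * 3.25
Hb = 2.9575 m

2.9575


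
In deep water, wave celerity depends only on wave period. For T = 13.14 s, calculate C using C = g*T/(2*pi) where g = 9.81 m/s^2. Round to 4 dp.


We use the deep-water celerity formula:
C = g * T / (2 * pi)
C = 9.81 * 13.14 / (2 * 3.14159...)
C = 128.903400 / 6.283185
C = 20.5156 m/s

20.5156


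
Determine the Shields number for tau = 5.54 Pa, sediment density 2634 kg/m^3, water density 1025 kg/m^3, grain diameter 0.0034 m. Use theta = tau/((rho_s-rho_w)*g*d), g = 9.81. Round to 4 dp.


theta = tau / ((rho_s - rho_w) * g * d)
rho_s - rho_w = 2634 - 1025 = 1609
Denominator = 1609 * 9.81 * 0.0034 = 53.666586
theta = 5.54 / 53.666586
theta = 0.1032

0.1032


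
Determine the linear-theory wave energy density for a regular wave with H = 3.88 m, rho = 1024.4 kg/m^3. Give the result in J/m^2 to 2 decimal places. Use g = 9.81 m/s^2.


E = (1/8) * rho * g * H^2
E = (1/8) * 1024.4 * 9.81 * 3.88^2
E = 0.125 * 1024.4 * 9.81 * 15.0544
E = 18910.89 J/m^2

18910.89
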